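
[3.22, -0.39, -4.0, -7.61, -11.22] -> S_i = 3.22 + -3.61*i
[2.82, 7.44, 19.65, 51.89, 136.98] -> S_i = 2.82*2.64^i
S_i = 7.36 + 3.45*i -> [7.36, 10.81, 14.26, 17.71, 21.16]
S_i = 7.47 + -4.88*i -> [7.47, 2.59, -2.29, -7.17, -12.05]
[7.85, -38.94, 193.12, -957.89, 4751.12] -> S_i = 7.85*(-4.96)^i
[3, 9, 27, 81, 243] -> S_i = 3*3^i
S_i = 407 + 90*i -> [407, 497, 587, 677, 767]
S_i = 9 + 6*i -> [9, 15, 21, 27, 33]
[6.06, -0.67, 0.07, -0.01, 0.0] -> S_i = 6.06*(-0.11)^i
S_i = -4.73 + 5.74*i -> [-4.73, 1.01, 6.75, 12.49, 18.23]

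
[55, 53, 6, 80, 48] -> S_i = Random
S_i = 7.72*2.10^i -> [7.72, 16.21, 34.05, 71.49, 150.14]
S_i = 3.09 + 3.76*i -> [3.09, 6.85, 10.61, 14.37, 18.13]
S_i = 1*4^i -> [1, 4, 16, 64, 256]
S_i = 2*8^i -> [2, 16, 128, 1024, 8192]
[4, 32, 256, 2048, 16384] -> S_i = 4*8^i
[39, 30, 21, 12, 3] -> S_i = 39 + -9*i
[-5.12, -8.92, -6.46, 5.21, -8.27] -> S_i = Random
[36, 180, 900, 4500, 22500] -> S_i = 36*5^i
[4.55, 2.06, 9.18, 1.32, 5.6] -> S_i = Random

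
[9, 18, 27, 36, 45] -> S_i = 9 + 9*i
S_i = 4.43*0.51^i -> [4.43, 2.26, 1.15, 0.59, 0.3]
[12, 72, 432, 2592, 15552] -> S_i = 12*6^i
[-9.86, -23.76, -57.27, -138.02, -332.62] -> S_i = -9.86*2.41^i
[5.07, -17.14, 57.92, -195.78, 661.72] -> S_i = 5.07*(-3.38)^i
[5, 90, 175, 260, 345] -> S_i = 5 + 85*i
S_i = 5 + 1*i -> [5, 6, 7, 8, 9]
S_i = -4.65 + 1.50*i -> [-4.65, -3.15, -1.65, -0.15, 1.35]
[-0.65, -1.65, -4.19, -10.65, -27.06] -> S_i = -0.65*2.54^i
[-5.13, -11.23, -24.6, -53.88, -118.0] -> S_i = -5.13*2.19^i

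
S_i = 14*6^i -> [14, 84, 504, 3024, 18144]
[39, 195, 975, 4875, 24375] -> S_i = 39*5^i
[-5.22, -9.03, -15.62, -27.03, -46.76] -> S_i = -5.22*1.73^i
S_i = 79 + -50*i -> [79, 29, -21, -71, -121]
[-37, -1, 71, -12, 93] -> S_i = Random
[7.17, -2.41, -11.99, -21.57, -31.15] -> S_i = 7.17 + -9.58*i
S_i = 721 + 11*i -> [721, 732, 743, 754, 765]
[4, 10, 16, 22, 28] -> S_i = 4 + 6*i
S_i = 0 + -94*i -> [0, -94, -188, -282, -376]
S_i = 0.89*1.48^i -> [0.89, 1.32, 1.95, 2.89, 4.27]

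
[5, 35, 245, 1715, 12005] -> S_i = 5*7^i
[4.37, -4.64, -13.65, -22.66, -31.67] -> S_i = 4.37 + -9.01*i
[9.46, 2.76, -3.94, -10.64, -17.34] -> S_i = 9.46 + -6.70*i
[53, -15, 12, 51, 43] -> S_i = Random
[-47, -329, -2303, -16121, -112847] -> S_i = -47*7^i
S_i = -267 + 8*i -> [-267, -259, -251, -243, -235]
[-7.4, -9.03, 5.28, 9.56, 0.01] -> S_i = Random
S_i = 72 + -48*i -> [72, 24, -24, -72, -120]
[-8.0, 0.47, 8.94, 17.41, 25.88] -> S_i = -8.00 + 8.47*i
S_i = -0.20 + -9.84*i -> [-0.2, -10.04, -19.88, -29.72, -39.56]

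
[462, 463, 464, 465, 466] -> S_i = 462 + 1*i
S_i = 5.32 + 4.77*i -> [5.32, 10.09, 14.86, 19.63, 24.4]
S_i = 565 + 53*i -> [565, 618, 671, 724, 777]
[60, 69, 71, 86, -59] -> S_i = Random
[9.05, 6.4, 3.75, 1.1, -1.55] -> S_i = 9.05 + -2.65*i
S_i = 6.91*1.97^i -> [6.91, 13.61, 26.82, 52.83, 104.07]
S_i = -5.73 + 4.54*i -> [-5.73, -1.19, 3.35, 7.89, 12.43]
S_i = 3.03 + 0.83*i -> [3.03, 3.86, 4.69, 5.52, 6.35]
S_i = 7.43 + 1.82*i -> [7.43, 9.25, 11.07, 12.89, 14.71]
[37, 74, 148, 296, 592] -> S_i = 37*2^i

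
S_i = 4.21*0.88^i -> [4.21, 3.7, 3.26, 2.87, 2.52]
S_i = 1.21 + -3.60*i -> [1.21, -2.39, -5.99, -9.59, -13.19]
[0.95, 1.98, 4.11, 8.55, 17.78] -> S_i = 0.95*2.08^i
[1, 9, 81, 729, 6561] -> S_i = 1*9^i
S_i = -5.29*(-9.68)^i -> [-5.29, 51.21, -495.69, 4798.24, -46446.94]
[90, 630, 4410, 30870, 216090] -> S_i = 90*7^i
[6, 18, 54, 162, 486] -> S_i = 6*3^i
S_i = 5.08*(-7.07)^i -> [5.08, -35.92, 253.92, -1795.24, 12692.33]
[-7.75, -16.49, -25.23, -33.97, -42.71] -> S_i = -7.75 + -8.74*i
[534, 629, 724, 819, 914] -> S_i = 534 + 95*i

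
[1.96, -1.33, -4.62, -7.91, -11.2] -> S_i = 1.96 + -3.29*i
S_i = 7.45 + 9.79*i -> [7.45, 17.24, 27.03, 36.82, 46.61]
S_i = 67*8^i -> [67, 536, 4288, 34304, 274432]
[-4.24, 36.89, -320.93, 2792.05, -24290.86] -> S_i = -4.24*(-8.70)^i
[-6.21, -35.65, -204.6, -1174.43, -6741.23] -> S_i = -6.21*5.74^i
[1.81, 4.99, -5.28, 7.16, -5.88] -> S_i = Random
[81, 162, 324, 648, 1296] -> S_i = 81*2^i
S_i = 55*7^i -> [55, 385, 2695, 18865, 132055]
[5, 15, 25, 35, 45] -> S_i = 5 + 10*i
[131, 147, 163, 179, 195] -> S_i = 131 + 16*i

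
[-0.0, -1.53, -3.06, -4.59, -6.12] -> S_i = -0.00 + -1.53*i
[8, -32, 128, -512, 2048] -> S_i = 8*-4^i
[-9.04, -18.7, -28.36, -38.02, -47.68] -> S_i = -9.04 + -9.66*i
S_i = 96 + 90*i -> [96, 186, 276, 366, 456]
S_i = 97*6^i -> [97, 582, 3492, 20952, 125712]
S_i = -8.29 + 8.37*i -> [-8.29, 0.08, 8.45, 16.82, 25.19]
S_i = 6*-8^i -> [6, -48, 384, -3072, 24576]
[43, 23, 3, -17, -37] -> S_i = 43 + -20*i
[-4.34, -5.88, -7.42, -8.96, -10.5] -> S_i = -4.34 + -1.54*i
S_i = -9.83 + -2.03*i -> [-9.83, -11.86, -13.89, -15.92, -17.95]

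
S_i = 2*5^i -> [2, 10, 50, 250, 1250]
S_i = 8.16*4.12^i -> [8.16, 33.62, 138.51, 570.67, 2351.14]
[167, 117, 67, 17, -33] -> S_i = 167 + -50*i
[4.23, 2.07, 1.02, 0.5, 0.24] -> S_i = 4.23*0.49^i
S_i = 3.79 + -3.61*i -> [3.79, 0.18, -3.43, -7.04, -10.65]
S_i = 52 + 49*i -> [52, 101, 150, 199, 248]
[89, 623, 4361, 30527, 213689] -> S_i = 89*7^i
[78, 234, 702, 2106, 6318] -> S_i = 78*3^i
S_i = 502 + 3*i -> [502, 505, 508, 511, 514]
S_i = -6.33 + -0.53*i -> [-6.33, -6.86, -7.39, -7.92, -8.45]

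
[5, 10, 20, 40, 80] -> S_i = 5*2^i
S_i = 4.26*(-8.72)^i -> [4.26, -37.15, 323.92, -2824.61, 24630.63]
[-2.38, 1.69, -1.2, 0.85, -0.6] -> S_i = -2.38*(-0.71)^i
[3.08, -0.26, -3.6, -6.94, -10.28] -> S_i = 3.08 + -3.34*i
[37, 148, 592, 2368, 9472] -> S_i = 37*4^i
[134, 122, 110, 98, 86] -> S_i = 134 + -12*i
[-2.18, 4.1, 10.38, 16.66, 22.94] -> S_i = -2.18 + 6.28*i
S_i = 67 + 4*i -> [67, 71, 75, 79, 83]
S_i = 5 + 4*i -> [5, 9, 13, 17, 21]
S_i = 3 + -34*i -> [3, -31, -65, -99, -133]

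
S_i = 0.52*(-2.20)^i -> [0.52, -1.14, 2.52, -5.54, 12.18]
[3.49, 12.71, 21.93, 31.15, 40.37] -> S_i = 3.49 + 9.22*i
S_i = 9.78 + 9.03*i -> [9.78, 18.81, 27.84, 36.87, 45.9]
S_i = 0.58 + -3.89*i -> [0.58, -3.31, -7.2, -11.09, -14.98]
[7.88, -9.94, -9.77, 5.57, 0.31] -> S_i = Random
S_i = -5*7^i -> [-5, -35, -245, -1715, -12005]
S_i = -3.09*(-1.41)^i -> [-3.09, 4.36, -6.14, 8.66, -12.21]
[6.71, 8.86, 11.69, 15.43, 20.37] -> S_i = 6.71*1.32^i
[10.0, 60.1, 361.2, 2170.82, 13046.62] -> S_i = 10.00*6.01^i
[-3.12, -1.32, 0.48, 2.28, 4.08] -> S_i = -3.12 + 1.80*i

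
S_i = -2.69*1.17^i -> [-2.69, -3.15, -3.68, -4.31, -5.04]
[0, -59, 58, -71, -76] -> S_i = Random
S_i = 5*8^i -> [5, 40, 320, 2560, 20480]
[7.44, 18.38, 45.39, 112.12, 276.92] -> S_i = 7.44*2.47^i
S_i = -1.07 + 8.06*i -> [-1.07, 6.99, 15.05, 23.11, 31.17]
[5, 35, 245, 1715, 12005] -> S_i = 5*7^i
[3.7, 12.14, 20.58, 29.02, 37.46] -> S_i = 3.70 + 8.44*i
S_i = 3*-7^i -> [3, -21, 147, -1029, 7203]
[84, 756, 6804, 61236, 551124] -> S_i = 84*9^i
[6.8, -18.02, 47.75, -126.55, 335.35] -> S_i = 6.80*(-2.65)^i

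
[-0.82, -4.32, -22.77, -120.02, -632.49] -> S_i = -0.82*5.27^i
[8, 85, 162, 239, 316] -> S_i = 8 + 77*i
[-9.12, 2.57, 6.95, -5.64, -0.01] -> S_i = Random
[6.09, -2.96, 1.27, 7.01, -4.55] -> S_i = Random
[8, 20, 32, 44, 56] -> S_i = 8 + 12*i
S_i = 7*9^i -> [7, 63, 567, 5103, 45927]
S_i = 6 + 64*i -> [6, 70, 134, 198, 262]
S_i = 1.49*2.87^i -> [1.49, 4.28, 12.27, 35.22, 101.09]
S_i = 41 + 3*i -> [41, 44, 47, 50, 53]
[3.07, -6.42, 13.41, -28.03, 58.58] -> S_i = 3.07*(-2.09)^i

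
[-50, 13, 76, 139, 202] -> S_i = -50 + 63*i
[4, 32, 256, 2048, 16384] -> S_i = 4*8^i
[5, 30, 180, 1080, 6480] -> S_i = 5*6^i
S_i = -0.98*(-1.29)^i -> [-0.98, 1.26, -1.63, 2.1, -2.71]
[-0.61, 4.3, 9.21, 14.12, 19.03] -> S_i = -0.61 + 4.91*i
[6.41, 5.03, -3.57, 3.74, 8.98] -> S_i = Random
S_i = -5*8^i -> [-5, -40, -320, -2560, -20480]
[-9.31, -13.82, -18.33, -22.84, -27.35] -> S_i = -9.31 + -4.51*i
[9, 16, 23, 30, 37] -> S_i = 9 + 7*i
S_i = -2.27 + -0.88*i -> [-2.27, -3.15, -4.03, -4.91, -5.79]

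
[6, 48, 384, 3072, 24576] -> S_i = 6*8^i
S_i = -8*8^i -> [-8, -64, -512, -4096, -32768]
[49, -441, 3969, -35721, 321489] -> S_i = 49*-9^i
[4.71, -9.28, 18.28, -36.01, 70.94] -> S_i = 4.71*(-1.97)^i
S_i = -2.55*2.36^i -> [-2.55, -6.02, -14.2, -33.52, -79.1]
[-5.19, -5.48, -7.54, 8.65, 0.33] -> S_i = Random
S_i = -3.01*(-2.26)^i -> [-3.01, 6.8, -15.37, 34.74, -78.52]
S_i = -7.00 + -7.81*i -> [-7.0, -14.81, -22.62, -30.43, -38.24]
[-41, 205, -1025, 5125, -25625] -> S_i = -41*-5^i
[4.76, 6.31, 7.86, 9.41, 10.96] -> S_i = 4.76 + 1.55*i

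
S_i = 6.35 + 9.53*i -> [6.35, 15.88, 25.41, 34.94, 44.47]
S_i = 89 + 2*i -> [89, 91, 93, 95, 97]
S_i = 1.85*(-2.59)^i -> [1.85, -4.79, 12.41, -32.14, 83.25]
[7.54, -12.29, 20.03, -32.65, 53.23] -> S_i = 7.54*(-1.63)^i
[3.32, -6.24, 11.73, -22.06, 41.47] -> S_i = 3.32*(-1.88)^i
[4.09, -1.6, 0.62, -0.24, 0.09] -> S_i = 4.09*(-0.39)^i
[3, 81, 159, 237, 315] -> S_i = 3 + 78*i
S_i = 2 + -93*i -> [2, -91, -184, -277, -370]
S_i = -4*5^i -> [-4, -20, -100, -500, -2500]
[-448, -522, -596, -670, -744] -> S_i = -448 + -74*i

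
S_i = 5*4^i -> [5, 20, 80, 320, 1280]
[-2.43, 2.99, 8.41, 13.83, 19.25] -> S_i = -2.43 + 5.42*i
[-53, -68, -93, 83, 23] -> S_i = Random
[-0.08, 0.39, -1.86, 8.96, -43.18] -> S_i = -0.08*(-4.82)^i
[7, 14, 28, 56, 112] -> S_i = 7*2^i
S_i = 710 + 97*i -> [710, 807, 904, 1001, 1098]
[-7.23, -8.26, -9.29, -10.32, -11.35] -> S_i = -7.23 + -1.03*i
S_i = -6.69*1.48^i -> [-6.69, -9.9, -14.65, -21.69, -32.1]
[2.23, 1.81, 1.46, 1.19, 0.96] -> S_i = 2.23*0.81^i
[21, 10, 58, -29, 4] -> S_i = Random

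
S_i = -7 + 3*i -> [-7, -4, -1, 2, 5]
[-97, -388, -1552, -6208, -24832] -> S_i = -97*4^i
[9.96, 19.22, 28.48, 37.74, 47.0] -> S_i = 9.96 + 9.26*i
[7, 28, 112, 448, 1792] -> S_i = 7*4^i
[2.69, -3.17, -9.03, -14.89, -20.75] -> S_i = 2.69 + -5.86*i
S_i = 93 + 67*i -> [93, 160, 227, 294, 361]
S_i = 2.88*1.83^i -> [2.88, 5.27, 9.64, 17.65, 32.3]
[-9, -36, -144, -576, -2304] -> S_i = -9*4^i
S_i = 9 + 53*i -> [9, 62, 115, 168, 221]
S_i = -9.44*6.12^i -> [-9.44, -57.77, -353.57, -2163.85, -13242.73]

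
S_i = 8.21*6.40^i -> [8.21, 52.54, 336.28, 2152.2, 13774.09]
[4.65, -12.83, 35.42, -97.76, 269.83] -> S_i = 4.65*(-2.76)^i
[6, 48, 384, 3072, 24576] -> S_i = 6*8^i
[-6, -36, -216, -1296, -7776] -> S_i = -6*6^i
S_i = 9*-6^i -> [9, -54, 324, -1944, 11664]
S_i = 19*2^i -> [19, 38, 76, 152, 304]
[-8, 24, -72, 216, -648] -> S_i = -8*-3^i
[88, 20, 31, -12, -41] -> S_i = Random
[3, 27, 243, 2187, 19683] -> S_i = 3*9^i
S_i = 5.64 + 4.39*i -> [5.64, 10.03, 14.42, 18.81, 23.2]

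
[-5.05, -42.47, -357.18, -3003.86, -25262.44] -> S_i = -5.05*8.41^i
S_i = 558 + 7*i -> [558, 565, 572, 579, 586]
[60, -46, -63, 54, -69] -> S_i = Random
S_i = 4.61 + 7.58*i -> [4.61, 12.19, 19.77, 27.35, 34.93]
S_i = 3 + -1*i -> [3, 2, 1, 0, -1]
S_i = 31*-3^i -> [31, -93, 279, -837, 2511]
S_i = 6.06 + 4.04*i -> [6.06, 10.1, 14.14, 18.18, 22.22]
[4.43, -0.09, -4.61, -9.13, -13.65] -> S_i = 4.43 + -4.52*i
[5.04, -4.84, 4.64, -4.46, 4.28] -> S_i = 5.04*(-0.96)^i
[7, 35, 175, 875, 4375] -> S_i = 7*5^i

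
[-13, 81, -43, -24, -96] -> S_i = Random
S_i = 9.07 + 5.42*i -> [9.07, 14.49, 19.91, 25.33, 30.75]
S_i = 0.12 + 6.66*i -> [0.12, 6.78, 13.44, 20.1, 26.76]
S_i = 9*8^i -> [9, 72, 576, 4608, 36864]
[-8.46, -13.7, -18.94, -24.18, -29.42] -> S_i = -8.46 + -5.24*i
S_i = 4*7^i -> [4, 28, 196, 1372, 9604]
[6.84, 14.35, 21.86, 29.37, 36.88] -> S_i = 6.84 + 7.51*i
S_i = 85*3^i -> [85, 255, 765, 2295, 6885]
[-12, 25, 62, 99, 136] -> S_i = -12 + 37*i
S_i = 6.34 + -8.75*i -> [6.34, -2.41, -11.16, -19.91, -28.66]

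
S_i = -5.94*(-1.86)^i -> [-5.94, 11.05, -20.55, 38.22, -71.09]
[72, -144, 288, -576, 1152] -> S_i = 72*-2^i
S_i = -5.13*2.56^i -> [-5.13, -13.13, -33.62, -86.07, -220.33]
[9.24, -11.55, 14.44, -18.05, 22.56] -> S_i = 9.24*(-1.25)^i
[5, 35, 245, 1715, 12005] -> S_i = 5*7^i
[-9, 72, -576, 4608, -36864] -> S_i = -9*-8^i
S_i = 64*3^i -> [64, 192, 576, 1728, 5184]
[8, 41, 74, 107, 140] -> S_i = 8 + 33*i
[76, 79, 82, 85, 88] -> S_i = 76 + 3*i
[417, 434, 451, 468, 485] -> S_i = 417 + 17*i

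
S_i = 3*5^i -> [3, 15, 75, 375, 1875]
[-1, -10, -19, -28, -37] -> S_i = -1 + -9*i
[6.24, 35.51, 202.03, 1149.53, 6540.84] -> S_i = 6.24*5.69^i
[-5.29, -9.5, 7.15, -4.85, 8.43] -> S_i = Random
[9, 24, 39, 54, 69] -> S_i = 9 + 15*i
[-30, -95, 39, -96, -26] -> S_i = Random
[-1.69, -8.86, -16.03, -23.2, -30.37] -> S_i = -1.69 + -7.17*i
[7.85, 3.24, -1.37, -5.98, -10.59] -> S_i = 7.85 + -4.61*i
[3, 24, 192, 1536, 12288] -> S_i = 3*8^i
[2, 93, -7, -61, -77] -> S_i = Random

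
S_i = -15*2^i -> [-15, -30, -60, -120, -240]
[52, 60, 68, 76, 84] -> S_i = 52 + 8*i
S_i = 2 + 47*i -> [2, 49, 96, 143, 190]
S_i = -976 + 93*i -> [-976, -883, -790, -697, -604]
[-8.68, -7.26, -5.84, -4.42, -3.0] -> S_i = -8.68 + 1.42*i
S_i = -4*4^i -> [-4, -16, -64, -256, -1024]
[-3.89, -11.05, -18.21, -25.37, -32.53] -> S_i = -3.89 + -7.16*i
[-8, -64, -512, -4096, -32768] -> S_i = -8*8^i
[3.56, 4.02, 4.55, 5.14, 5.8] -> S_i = 3.56*1.13^i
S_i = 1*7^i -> [1, 7, 49, 343, 2401]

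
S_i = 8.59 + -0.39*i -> [8.59, 8.2, 7.81, 7.42, 7.03]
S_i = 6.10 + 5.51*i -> [6.1, 11.61, 17.12, 22.63, 28.14]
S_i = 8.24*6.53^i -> [8.24, 53.81, 351.36, 2294.39, 14982.35]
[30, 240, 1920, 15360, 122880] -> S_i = 30*8^i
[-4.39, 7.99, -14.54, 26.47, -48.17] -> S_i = -4.39*(-1.82)^i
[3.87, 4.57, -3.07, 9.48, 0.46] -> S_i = Random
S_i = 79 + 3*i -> [79, 82, 85, 88, 91]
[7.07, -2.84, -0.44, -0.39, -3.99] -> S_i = Random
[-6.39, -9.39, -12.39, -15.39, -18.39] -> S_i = -6.39 + -3.00*i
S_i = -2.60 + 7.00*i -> [-2.6, 4.4, 11.4, 18.4, 25.4]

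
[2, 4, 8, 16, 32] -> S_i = 2*2^i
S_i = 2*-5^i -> [2, -10, 50, -250, 1250]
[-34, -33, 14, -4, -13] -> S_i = Random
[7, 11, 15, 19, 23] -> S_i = 7 + 4*i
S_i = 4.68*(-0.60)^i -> [4.68, -2.81, 1.68, -1.01, 0.61]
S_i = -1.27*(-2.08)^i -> [-1.27, 2.64, -5.49, 11.43, -23.77]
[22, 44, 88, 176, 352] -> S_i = 22*2^i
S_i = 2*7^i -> [2, 14, 98, 686, 4802]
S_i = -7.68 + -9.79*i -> [-7.68, -17.47, -27.26, -37.05, -46.84]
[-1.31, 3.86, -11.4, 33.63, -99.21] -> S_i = -1.31*(-2.95)^i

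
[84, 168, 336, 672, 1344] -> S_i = 84*2^i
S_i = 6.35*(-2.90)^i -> [6.35, -18.42, 53.4, -154.87, 449.12]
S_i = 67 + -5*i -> [67, 62, 57, 52, 47]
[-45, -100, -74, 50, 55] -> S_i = Random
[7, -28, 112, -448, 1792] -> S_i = 7*-4^i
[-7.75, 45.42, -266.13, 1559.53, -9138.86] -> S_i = -7.75*(-5.86)^i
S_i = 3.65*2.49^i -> [3.65, 9.09, 22.63, 56.35, 140.31]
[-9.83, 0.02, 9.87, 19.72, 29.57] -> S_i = -9.83 + 9.85*i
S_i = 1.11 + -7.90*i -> [1.11, -6.79, -14.69, -22.59, -30.49]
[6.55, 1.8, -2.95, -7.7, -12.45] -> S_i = 6.55 + -4.75*i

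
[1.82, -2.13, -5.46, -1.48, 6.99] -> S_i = Random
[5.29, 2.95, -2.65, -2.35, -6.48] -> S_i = Random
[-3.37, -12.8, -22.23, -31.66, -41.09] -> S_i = -3.37 + -9.43*i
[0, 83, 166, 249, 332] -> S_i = 0 + 83*i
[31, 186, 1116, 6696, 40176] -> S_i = 31*6^i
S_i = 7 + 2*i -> [7, 9, 11, 13, 15]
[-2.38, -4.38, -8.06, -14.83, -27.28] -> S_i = -2.38*1.84^i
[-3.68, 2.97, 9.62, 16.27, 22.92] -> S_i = -3.68 + 6.65*i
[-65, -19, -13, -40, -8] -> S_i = Random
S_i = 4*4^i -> [4, 16, 64, 256, 1024]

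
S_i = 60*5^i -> [60, 300, 1500, 7500, 37500]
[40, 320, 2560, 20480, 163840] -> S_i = 40*8^i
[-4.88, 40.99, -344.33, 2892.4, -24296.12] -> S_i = -4.88*(-8.40)^i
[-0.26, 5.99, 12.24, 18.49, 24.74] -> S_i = -0.26 + 6.25*i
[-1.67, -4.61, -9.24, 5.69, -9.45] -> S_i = Random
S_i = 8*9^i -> [8, 72, 648, 5832, 52488]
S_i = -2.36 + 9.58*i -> [-2.36, 7.22, 16.8, 26.38, 35.96]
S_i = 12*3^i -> [12, 36, 108, 324, 972]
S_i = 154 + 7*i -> [154, 161, 168, 175, 182]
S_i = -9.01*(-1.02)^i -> [-9.01, 9.19, -9.37, 9.56, -9.75]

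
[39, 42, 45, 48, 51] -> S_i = 39 + 3*i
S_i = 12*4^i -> [12, 48, 192, 768, 3072]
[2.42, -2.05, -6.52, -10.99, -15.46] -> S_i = 2.42 + -4.47*i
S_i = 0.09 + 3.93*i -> [0.09, 4.02, 7.95, 11.88, 15.81]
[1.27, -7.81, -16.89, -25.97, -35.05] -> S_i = 1.27 + -9.08*i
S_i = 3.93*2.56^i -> [3.93, 10.06, 25.76, 65.93, 168.79]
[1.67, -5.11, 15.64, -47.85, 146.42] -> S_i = 1.67*(-3.06)^i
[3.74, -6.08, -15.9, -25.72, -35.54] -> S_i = 3.74 + -9.82*i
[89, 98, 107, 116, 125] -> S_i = 89 + 9*i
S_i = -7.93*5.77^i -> [-7.93, -45.76, -264.01, -1523.35, -8789.75]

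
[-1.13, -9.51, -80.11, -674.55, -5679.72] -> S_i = -1.13*8.42^i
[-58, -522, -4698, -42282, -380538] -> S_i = -58*9^i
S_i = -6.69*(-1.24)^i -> [-6.69, 8.3, -10.29, 12.76, -15.82]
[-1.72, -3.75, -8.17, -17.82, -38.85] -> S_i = -1.72*2.18^i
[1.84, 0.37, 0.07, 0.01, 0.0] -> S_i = 1.84*0.20^i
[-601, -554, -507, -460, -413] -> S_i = -601 + 47*i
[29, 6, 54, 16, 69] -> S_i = Random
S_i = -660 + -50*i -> [-660, -710, -760, -810, -860]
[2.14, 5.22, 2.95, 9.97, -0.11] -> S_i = Random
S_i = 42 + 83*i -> [42, 125, 208, 291, 374]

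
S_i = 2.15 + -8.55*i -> [2.15, -6.4, -14.95, -23.5, -32.05]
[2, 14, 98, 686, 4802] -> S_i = 2*7^i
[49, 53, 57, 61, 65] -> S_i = 49 + 4*i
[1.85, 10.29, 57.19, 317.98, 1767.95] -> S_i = 1.85*5.56^i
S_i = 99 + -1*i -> [99, 98, 97, 96, 95]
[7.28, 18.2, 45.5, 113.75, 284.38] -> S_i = 7.28*2.50^i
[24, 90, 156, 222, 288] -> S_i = 24 + 66*i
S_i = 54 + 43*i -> [54, 97, 140, 183, 226]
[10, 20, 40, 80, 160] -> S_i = 10*2^i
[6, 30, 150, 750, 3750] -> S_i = 6*5^i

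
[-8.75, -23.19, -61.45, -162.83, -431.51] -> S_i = -8.75*2.65^i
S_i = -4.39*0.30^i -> [-4.39, -1.32, -0.4, -0.12, -0.04]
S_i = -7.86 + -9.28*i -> [-7.86, -17.14, -26.42, -35.7, -44.98]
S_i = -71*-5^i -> [-71, 355, -1775, 8875, -44375]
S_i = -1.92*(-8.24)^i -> [-1.92, 15.82, -130.36, 1074.19, -8851.36]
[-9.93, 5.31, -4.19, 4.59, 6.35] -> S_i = Random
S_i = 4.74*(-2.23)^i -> [4.74, -10.57, 23.57, -52.56, 117.22]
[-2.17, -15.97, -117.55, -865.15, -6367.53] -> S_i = -2.17*7.36^i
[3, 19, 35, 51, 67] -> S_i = 3 + 16*i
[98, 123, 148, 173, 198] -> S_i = 98 + 25*i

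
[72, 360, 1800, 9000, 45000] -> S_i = 72*5^i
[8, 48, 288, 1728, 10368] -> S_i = 8*6^i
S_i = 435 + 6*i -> [435, 441, 447, 453, 459]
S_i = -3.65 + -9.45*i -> [-3.65, -13.1, -22.55, -32.0, -41.45]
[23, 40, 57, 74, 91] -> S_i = 23 + 17*i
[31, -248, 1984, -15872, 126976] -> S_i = 31*-8^i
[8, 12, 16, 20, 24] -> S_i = 8 + 4*i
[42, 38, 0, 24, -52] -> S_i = Random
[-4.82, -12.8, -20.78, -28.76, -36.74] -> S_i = -4.82 + -7.98*i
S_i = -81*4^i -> [-81, -324, -1296, -5184, -20736]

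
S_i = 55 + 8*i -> [55, 63, 71, 79, 87]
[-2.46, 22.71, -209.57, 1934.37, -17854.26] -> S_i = -2.46*(-9.23)^i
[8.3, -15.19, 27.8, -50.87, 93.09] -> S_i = 8.30*(-1.83)^i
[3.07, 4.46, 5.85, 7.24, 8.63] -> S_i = 3.07 + 1.39*i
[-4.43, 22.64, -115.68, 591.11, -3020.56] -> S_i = -4.43*(-5.11)^i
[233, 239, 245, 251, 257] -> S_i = 233 + 6*i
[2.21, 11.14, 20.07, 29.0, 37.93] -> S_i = 2.21 + 8.93*i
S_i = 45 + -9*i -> [45, 36, 27, 18, 9]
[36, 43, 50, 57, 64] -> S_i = 36 + 7*i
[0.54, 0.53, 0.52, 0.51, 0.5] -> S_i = 0.54*0.98^i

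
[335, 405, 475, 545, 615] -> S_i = 335 + 70*i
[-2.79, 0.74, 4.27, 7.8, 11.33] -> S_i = -2.79 + 3.53*i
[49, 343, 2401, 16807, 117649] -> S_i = 49*7^i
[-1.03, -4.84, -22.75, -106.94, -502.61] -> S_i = -1.03*4.70^i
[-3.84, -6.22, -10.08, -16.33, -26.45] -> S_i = -3.84*1.62^i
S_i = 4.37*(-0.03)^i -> [4.37, -0.13, 0.0, -0.0, 0.0]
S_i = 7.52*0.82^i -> [7.52, 6.17, 5.06, 4.15, 3.4]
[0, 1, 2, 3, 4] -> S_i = 0 + 1*i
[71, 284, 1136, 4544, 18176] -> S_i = 71*4^i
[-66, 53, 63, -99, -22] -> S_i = Random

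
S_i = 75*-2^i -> [75, -150, 300, -600, 1200]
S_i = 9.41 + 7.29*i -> [9.41, 16.7, 23.99, 31.28, 38.57]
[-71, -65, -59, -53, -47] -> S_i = -71 + 6*i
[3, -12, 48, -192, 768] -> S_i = 3*-4^i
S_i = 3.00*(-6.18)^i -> [3.0, -18.54, 114.58, -708.09, 4375.98]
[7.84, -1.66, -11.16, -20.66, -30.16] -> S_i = 7.84 + -9.50*i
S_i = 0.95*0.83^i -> [0.95, 0.79, 0.65, 0.54, 0.45]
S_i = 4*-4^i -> [4, -16, 64, -256, 1024]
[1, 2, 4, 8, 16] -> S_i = 1*2^i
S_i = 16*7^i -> [16, 112, 784, 5488, 38416]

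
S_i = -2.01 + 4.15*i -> [-2.01, 2.14, 6.29, 10.44, 14.59]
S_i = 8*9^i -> [8, 72, 648, 5832, 52488]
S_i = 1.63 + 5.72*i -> [1.63, 7.35, 13.07, 18.79, 24.51]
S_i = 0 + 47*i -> [0, 47, 94, 141, 188]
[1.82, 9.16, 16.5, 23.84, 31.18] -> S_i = 1.82 + 7.34*i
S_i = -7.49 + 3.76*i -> [-7.49, -3.73, 0.03, 3.79, 7.55]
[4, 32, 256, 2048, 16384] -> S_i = 4*8^i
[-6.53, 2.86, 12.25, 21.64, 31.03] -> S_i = -6.53 + 9.39*i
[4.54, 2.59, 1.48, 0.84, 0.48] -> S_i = 4.54*0.57^i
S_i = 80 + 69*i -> [80, 149, 218, 287, 356]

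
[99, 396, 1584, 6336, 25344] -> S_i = 99*4^i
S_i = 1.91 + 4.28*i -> [1.91, 6.19, 10.47, 14.75, 19.03]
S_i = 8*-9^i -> [8, -72, 648, -5832, 52488]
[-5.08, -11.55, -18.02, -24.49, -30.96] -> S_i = -5.08 + -6.47*i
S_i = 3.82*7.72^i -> [3.82, 29.49, 227.67, 1757.58, 13568.52]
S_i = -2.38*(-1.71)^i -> [-2.38, 4.07, -6.96, 11.9, -20.35]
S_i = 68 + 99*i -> [68, 167, 266, 365, 464]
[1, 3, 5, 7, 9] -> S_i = 1 + 2*i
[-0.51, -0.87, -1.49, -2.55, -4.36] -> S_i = -0.51*1.71^i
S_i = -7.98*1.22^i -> [-7.98, -9.74, -11.88, -14.49, -17.68]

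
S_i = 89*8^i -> [89, 712, 5696, 45568, 364544]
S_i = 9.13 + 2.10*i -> [9.13, 11.23, 13.33, 15.43, 17.53]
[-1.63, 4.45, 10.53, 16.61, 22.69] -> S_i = -1.63 + 6.08*i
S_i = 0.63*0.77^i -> [0.63, 0.49, 0.37, 0.29, 0.22]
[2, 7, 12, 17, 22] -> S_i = 2 + 5*i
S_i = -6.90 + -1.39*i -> [-6.9, -8.29, -9.68, -11.07, -12.46]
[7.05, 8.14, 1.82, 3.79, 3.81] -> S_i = Random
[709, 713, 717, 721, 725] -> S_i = 709 + 4*i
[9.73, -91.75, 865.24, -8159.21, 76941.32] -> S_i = 9.73*(-9.43)^i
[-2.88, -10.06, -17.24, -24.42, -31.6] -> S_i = -2.88 + -7.18*i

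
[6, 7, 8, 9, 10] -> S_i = 6 + 1*i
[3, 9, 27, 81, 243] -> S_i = 3*3^i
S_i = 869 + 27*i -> [869, 896, 923, 950, 977]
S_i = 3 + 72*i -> [3, 75, 147, 219, 291]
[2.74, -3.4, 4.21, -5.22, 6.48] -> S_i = 2.74*(-1.24)^i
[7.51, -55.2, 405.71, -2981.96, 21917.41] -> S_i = 7.51*(-7.35)^i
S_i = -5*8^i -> [-5, -40, -320, -2560, -20480]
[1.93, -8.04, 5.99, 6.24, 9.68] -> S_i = Random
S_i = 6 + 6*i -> [6, 12, 18, 24, 30]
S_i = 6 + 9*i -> [6, 15, 24, 33, 42]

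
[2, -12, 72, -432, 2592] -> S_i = 2*-6^i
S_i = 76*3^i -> [76, 228, 684, 2052, 6156]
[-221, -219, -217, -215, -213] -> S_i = -221 + 2*i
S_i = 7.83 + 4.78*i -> [7.83, 12.61, 17.39, 22.17, 26.95]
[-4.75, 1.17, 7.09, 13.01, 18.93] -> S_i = -4.75 + 5.92*i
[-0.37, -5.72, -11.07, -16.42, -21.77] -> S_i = -0.37 + -5.35*i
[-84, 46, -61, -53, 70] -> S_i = Random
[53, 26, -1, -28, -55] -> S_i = 53 + -27*i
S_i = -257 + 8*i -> [-257, -249, -241, -233, -225]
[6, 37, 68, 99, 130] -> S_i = 6 + 31*i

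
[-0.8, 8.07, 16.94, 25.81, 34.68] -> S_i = -0.80 + 8.87*i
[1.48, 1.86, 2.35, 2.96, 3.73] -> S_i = 1.48*1.26^i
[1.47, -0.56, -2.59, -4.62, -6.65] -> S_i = 1.47 + -2.03*i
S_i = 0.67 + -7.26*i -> [0.67, -6.59, -13.85, -21.11, -28.37]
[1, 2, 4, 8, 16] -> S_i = 1*2^i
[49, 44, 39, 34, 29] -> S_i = 49 + -5*i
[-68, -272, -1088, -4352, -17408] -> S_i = -68*4^i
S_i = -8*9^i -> [-8, -72, -648, -5832, -52488]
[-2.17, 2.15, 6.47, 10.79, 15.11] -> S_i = -2.17 + 4.32*i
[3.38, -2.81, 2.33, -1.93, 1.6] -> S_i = 3.38*(-0.83)^i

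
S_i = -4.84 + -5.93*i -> [-4.84, -10.77, -16.7, -22.63, -28.56]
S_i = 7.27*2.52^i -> [7.27, 18.32, 46.17, 116.34, 293.18]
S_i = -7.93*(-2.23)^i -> [-7.93, 17.68, -39.44, 87.94, -196.11]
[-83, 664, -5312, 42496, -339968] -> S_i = -83*-8^i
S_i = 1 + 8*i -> [1, 9, 17, 25, 33]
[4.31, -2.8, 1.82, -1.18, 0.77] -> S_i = 4.31*(-0.65)^i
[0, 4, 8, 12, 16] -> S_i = 0 + 4*i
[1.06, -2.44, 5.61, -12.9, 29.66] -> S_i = 1.06*(-2.30)^i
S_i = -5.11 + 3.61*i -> [-5.11, -1.5, 2.11, 5.72, 9.33]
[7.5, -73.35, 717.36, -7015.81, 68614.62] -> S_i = 7.50*(-9.78)^i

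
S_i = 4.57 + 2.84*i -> [4.57, 7.41, 10.25, 13.09, 15.93]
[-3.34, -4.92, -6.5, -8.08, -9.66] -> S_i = -3.34 + -1.58*i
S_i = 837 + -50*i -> [837, 787, 737, 687, 637]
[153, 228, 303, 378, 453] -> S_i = 153 + 75*i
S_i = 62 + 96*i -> [62, 158, 254, 350, 446]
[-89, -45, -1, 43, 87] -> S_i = -89 + 44*i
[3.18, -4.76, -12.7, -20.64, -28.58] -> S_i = 3.18 + -7.94*i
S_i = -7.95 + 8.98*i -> [-7.95, 1.03, 10.01, 18.99, 27.97]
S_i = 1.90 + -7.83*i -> [1.9, -5.93, -13.76, -21.59, -29.42]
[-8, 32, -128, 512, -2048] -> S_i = -8*-4^i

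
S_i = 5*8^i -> [5, 40, 320, 2560, 20480]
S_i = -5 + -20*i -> [-5, -25, -45, -65, -85]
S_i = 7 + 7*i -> [7, 14, 21, 28, 35]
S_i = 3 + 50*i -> [3, 53, 103, 153, 203]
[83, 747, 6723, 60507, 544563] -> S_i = 83*9^i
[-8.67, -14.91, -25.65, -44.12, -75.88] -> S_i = -8.67*1.72^i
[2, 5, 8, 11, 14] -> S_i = 2 + 3*i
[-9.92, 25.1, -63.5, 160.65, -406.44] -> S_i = -9.92*(-2.53)^i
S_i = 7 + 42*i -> [7, 49, 91, 133, 175]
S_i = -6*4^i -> [-6, -24, -96, -384, -1536]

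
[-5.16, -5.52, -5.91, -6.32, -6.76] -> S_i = -5.16*1.07^i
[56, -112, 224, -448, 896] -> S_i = 56*-2^i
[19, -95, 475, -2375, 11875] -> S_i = 19*-5^i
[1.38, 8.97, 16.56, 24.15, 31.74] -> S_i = 1.38 + 7.59*i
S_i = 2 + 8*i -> [2, 10, 18, 26, 34]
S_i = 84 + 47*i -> [84, 131, 178, 225, 272]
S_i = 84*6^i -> [84, 504, 3024, 18144, 108864]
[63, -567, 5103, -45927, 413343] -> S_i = 63*-9^i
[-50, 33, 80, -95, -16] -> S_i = Random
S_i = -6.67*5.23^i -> [-6.67, -34.88, -182.44, -954.18, -4990.37]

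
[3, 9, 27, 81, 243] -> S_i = 3*3^i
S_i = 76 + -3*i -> [76, 73, 70, 67, 64]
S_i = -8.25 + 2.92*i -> [-8.25, -5.33, -2.41, 0.51, 3.43]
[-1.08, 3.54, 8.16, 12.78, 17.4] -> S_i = -1.08 + 4.62*i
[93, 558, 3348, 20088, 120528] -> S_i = 93*6^i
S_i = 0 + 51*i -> [0, 51, 102, 153, 204]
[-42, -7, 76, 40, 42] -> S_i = Random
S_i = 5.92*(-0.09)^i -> [5.92, -0.53, 0.05, -0.0, 0.0]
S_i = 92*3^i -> [92, 276, 828, 2484, 7452]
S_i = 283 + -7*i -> [283, 276, 269, 262, 255]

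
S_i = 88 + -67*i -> [88, 21, -46, -113, -180]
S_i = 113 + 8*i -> [113, 121, 129, 137, 145]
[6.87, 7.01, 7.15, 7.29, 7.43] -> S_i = 6.87 + 0.14*i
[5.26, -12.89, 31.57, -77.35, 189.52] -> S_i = 5.26*(-2.45)^i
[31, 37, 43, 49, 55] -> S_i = 31 + 6*i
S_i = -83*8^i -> [-83, -664, -5312, -42496, -339968]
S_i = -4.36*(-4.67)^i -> [-4.36, 20.36, -95.09, 444.06, -2073.74]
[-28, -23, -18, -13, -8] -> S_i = -28 + 5*i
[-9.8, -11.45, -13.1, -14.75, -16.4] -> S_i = -9.80 + -1.65*i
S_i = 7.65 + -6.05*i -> [7.65, 1.6, -4.45, -10.5, -16.55]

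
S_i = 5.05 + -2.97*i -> [5.05, 2.08, -0.89, -3.86, -6.83]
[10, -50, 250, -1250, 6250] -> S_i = 10*-5^i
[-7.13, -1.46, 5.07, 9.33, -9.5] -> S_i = Random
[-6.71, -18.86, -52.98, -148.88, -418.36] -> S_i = -6.71*2.81^i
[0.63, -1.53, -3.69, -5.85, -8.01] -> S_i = 0.63 + -2.16*i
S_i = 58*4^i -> [58, 232, 928, 3712, 14848]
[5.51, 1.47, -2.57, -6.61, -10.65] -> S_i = 5.51 + -4.04*i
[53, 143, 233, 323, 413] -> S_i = 53 + 90*i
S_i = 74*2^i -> [74, 148, 296, 592, 1184]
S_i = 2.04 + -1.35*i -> [2.04, 0.69, -0.66, -2.01, -3.36]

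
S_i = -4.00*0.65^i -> [-4.0, -2.6, -1.69, -1.1, -0.71]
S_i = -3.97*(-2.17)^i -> [-3.97, 8.61, -18.69, 40.57, -88.03]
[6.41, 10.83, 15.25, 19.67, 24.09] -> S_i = 6.41 + 4.42*i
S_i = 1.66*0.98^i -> [1.66, 1.63, 1.59, 1.56, 1.53]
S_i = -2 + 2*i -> [-2, 0, 2, 4, 6]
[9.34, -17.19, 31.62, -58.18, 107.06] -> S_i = 9.34*(-1.84)^i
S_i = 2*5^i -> [2, 10, 50, 250, 1250]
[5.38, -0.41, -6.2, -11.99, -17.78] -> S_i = 5.38 + -5.79*i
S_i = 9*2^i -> [9, 18, 36, 72, 144]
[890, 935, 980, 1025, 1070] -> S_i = 890 + 45*i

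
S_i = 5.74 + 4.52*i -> [5.74, 10.26, 14.78, 19.3, 23.82]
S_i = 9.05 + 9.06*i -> [9.05, 18.11, 27.17, 36.23, 45.29]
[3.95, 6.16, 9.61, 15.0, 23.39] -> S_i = 3.95*1.56^i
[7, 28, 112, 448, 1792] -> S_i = 7*4^i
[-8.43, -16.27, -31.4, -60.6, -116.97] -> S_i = -8.43*1.93^i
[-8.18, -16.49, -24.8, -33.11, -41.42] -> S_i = -8.18 + -8.31*i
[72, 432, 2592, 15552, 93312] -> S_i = 72*6^i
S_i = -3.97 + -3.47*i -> [-3.97, -7.44, -10.91, -14.38, -17.85]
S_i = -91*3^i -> [-91, -273, -819, -2457, -7371]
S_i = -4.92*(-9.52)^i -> [-4.92, 46.84, -445.9, 4244.98, -40412.24]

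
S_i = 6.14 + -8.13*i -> [6.14, -1.99, -10.12, -18.25, -26.38]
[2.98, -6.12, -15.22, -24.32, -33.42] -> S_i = 2.98 + -9.10*i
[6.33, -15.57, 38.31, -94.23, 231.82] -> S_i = 6.33*(-2.46)^i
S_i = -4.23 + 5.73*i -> [-4.23, 1.5, 7.23, 12.96, 18.69]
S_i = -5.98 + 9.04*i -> [-5.98, 3.06, 12.1, 21.14, 30.18]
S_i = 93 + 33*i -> [93, 126, 159, 192, 225]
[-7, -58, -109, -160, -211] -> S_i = -7 + -51*i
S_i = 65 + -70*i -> [65, -5, -75, -145, -215]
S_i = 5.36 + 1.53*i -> [5.36, 6.89, 8.42, 9.95, 11.48]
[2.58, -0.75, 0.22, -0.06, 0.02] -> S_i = 2.58*(-0.29)^i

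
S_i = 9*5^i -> [9, 45, 225, 1125, 5625]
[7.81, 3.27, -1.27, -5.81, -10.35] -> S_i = 7.81 + -4.54*i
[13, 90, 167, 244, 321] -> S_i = 13 + 77*i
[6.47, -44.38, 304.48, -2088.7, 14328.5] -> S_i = 6.47*(-6.86)^i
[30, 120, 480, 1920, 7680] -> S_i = 30*4^i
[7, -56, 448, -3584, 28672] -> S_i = 7*-8^i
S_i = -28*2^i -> [-28, -56, -112, -224, -448]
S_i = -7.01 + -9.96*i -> [-7.01, -16.97, -26.93, -36.89, -46.85]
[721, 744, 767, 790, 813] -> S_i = 721 + 23*i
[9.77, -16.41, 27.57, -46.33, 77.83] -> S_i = 9.77*(-1.68)^i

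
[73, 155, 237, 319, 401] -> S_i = 73 + 82*i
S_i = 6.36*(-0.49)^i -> [6.36, -3.12, 1.53, -0.75, 0.37]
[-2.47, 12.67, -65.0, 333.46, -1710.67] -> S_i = -2.47*(-5.13)^i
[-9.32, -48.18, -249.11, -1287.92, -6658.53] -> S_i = -9.32*5.17^i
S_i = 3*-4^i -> [3, -12, 48, -192, 768]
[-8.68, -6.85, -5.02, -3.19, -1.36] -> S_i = -8.68 + 1.83*i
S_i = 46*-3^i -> [46, -138, 414, -1242, 3726]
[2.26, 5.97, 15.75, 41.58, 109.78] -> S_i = 2.26*2.64^i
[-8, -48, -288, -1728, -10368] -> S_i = -8*6^i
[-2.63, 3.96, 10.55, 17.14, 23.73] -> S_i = -2.63 + 6.59*i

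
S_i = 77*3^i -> [77, 231, 693, 2079, 6237]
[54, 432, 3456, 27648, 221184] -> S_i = 54*8^i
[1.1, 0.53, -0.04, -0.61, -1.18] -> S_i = 1.10 + -0.57*i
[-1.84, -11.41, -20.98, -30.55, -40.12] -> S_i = -1.84 + -9.57*i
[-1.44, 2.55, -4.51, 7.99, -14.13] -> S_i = -1.44*(-1.77)^i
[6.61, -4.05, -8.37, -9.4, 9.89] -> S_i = Random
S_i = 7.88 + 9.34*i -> [7.88, 17.22, 26.56, 35.9, 45.24]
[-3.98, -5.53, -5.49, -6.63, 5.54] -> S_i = Random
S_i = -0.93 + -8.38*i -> [-0.93, -9.31, -17.69, -26.07, -34.45]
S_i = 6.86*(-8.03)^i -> [6.86, -55.09, 442.34, -3551.98, 28522.42]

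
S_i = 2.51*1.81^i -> [2.51, 4.54, 8.22, 14.88, 26.94]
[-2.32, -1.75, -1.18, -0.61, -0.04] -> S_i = -2.32 + 0.57*i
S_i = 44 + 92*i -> [44, 136, 228, 320, 412]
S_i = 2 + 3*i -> [2, 5, 8, 11, 14]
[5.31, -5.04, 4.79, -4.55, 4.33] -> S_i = 5.31*(-0.95)^i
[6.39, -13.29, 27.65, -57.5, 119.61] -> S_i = 6.39*(-2.08)^i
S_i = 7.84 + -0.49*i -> [7.84, 7.35, 6.86, 6.37, 5.88]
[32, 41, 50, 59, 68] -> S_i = 32 + 9*i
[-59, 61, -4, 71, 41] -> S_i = Random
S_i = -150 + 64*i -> [-150, -86, -22, 42, 106]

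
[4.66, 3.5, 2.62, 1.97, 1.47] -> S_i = 4.66*0.75^i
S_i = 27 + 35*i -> [27, 62, 97, 132, 167]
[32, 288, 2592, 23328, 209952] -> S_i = 32*9^i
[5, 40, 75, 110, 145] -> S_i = 5 + 35*i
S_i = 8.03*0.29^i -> [8.03, 2.33, 0.68, 0.2, 0.06]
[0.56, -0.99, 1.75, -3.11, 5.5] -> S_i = 0.56*(-1.77)^i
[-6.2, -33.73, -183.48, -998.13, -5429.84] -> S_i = -6.20*5.44^i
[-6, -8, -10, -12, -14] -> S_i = -6 + -2*i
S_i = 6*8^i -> [6, 48, 384, 3072, 24576]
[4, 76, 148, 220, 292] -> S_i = 4 + 72*i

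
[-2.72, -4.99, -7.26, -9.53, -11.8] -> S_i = -2.72 + -2.27*i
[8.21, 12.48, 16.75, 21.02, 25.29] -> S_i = 8.21 + 4.27*i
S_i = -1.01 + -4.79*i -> [-1.01, -5.8, -10.59, -15.38, -20.17]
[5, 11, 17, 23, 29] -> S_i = 5 + 6*i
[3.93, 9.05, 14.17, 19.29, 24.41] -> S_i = 3.93 + 5.12*i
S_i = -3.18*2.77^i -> [-3.18, -8.81, -24.4, -67.59, -187.22]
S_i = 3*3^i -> [3, 9, 27, 81, 243]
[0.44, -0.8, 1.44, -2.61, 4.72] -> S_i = 0.44*(-1.81)^i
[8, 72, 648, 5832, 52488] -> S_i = 8*9^i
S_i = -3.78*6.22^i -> [-3.78, -23.51, -146.24, -909.63, -5657.87]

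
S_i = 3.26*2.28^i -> [3.26, 7.43, 16.95, 38.64, 88.1]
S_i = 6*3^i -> [6, 18, 54, 162, 486]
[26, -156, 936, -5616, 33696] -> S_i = 26*-6^i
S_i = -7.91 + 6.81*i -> [-7.91, -1.1, 5.71, 12.52, 19.33]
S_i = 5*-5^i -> [5, -25, 125, -625, 3125]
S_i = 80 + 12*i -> [80, 92, 104, 116, 128]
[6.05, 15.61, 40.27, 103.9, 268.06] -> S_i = 6.05*2.58^i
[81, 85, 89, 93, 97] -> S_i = 81 + 4*i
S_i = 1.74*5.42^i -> [1.74, 9.43, 51.11, 277.04, 1501.57]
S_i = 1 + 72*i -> [1, 73, 145, 217, 289]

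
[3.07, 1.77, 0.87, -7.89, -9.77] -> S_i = Random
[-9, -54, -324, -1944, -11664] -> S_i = -9*6^i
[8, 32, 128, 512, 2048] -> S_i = 8*4^i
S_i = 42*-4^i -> [42, -168, 672, -2688, 10752]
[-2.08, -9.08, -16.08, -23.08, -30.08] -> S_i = -2.08 + -7.00*i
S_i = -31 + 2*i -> [-31, -29, -27, -25, -23]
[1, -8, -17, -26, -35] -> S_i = 1 + -9*i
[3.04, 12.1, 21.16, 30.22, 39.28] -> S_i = 3.04 + 9.06*i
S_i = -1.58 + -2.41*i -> [-1.58, -3.99, -6.4, -8.81, -11.22]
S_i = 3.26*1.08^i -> [3.26, 3.52, 3.8, 4.11, 4.44]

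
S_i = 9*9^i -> [9, 81, 729, 6561, 59049]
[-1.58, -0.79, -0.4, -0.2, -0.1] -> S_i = -1.58*0.50^i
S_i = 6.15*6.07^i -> [6.15, 37.33, 226.6, 1375.44, 8348.91]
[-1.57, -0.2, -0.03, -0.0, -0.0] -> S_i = -1.57*0.13^i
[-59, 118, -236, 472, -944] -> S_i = -59*-2^i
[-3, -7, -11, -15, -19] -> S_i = -3 + -4*i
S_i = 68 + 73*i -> [68, 141, 214, 287, 360]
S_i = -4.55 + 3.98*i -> [-4.55, -0.57, 3.41, 7.39, 11.37]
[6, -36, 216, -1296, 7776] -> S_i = 6*-6^i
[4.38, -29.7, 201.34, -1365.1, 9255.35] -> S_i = 4.38*(-6.78)^i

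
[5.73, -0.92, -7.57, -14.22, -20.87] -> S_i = 5.73 + -6.65*i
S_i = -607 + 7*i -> [-607, -600, -593, -586, -579]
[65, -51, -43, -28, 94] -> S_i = Random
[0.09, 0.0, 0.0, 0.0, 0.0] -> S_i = 0.09*0.04^i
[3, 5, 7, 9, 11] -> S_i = 3 + 2*i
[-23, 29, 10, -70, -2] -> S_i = Random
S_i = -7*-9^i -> [-7, 63, -567, 5103, -45927]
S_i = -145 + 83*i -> [-145, -62, 21, 104, 187]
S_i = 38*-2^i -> [38, -76, 152, -304, 608]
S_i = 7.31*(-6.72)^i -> [7.31, -49.12, 330.11, -2218.33, 14907.14]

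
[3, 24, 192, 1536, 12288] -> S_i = 3*8^i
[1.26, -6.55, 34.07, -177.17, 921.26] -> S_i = 1.26*(-5.20)^i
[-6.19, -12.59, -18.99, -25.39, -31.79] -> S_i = -6.19 + -6.40*i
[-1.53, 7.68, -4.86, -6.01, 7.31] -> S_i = Random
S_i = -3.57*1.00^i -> [-3.57, -3.57, -3.57, -3.57, -3.57]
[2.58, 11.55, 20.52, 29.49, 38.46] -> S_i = 2.58 + 8.97*i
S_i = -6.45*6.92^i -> [-6.45, -44.63, -308.87, -2137.36, -14790.54]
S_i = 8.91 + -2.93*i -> [8.91, 5.98, 3.05, 0.12, -2.81]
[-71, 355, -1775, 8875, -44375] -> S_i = -71*-5^i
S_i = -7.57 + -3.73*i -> [-7.57, -11.3, -15.03, -18.76, -22.49]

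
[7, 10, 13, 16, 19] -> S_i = 7 + 3*i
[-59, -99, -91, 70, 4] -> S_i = Random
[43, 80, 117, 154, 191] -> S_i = 43 + 37*i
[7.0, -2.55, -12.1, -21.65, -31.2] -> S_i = 7.00 + -9.55*i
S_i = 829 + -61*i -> [829, 768, 707, 646, 585]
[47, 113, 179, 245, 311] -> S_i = 47 + 66*i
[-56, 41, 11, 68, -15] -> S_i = Random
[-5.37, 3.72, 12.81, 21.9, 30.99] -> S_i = -5.37 + 9.09*i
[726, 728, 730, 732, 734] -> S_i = 726 + 2*i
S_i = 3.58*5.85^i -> [3.58, 20.94, 122.52, 716.72, 4192.82]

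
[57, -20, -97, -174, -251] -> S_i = 57 + -77*i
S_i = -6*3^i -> [-6, -18, -54, -162, -486]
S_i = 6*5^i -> [6, 30, 150, 750, 3750]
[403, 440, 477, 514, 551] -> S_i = 403 + 37*i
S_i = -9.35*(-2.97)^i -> [-9.35, 27.77, -82.48, 244.95, -727.51]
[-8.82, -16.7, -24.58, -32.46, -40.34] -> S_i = -8.82 + -7.88*i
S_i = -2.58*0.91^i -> [-2.58, -2.35, -2.14, -1.94, -1.77]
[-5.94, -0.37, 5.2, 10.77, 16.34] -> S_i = -5.94 + 5.57*i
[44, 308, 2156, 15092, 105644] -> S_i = 44*7^i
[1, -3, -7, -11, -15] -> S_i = 1 + -4*i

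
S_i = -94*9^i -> [-94, -846, -7614, -68526, -616734]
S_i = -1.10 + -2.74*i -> [-1.1, -3.84, -6.58, -9.32, -12.06]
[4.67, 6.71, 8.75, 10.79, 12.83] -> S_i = 4.67 + 2.04*i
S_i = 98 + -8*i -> [98, 90, 82, 74, 66]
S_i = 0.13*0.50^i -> [0.13, 0.06, 0.03, 0.02, 0.01]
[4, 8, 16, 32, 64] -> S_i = 4*2^i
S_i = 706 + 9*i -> [706, 715, 724, 733, 742]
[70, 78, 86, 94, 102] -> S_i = 70 + 8*i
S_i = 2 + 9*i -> [2, 11, 20, 29, 38]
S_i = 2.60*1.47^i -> [2.6, 3.82, 5.62, 8.26, 12.14]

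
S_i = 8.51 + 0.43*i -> [8.51, 8.94, 9.37, 9.8, 10.23]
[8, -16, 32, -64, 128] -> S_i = 8*-2^i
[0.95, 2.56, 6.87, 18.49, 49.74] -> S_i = 0.95*2.69^i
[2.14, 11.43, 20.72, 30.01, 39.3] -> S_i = 2.14 + 9.29*i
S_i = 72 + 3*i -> [72, 75, 78, 81, 84]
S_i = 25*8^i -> [25, 200, 1600, 12800, 102400]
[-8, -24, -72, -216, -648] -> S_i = -8*3^i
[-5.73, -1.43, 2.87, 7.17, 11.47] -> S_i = -5.73 + 4.30*i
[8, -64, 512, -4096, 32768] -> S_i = 8*-8^i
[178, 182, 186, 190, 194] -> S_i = 178 + 4*i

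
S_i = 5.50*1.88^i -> [5.5, 10.34, 19.44, 36.55, 68.71]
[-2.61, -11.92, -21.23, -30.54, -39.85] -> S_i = -2.61 + -9.31*i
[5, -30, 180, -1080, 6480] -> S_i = 5*-6^i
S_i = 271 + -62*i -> [271, 209, 147, 85, 23]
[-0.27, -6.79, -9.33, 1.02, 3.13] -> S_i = Random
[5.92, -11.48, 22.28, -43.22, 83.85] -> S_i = 5.92*(-1.94)^i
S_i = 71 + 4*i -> [71, 75, 79, 83, 87]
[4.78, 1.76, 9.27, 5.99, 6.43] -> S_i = Random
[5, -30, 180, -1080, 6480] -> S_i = 5*-6^i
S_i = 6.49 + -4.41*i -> [6.49, 2.08, -2.33, -6.74, -11.15]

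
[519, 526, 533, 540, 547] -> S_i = 519 + 7*i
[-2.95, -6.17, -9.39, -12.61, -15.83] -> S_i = -2.95 + -3.22*i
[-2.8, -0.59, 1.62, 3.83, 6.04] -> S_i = -2.80 + 2.21*i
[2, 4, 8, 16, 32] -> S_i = 2*2^i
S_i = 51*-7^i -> [51, -357, 2499, -17493, 122451]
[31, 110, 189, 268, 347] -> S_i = 31 + 79*i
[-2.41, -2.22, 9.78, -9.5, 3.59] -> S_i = Random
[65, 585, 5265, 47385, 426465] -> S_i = 65*9^i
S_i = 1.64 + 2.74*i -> [1.64, 4.38, 7.12, 9.86, 12.6]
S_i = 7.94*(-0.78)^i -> [7.94, -6.19, 4.83, -3.77, 2.94]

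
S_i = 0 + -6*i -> [0, -6, -12, -18, -24]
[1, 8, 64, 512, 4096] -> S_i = 1*8^i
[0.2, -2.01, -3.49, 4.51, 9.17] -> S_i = Random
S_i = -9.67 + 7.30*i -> [-9.67, -2.37, 4.93, 12.23, 19.53]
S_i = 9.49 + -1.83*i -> [9.49, 7.66, 5.83, 4.0, 2.17]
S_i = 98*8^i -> [98, 784, 6272, 50176, 401408]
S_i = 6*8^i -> [6, 48, 384, 3072, 24576]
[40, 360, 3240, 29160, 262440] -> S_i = 40*9^i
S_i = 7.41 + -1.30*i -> [7.41, 6.11, 4.81, 3.51, 2.21]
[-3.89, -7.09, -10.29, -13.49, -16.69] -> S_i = -3.89 + -3.20*i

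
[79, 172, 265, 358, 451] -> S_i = 79 + 93*i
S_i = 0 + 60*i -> [0, 60, 120, 180, 240]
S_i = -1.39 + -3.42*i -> [-1.39, -4.81, -8.23, -11.65, -15.07]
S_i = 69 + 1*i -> [69, 70, 71, 72, 73]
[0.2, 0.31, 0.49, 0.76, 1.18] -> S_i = 0.20*1.56^i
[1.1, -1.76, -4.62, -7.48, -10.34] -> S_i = 1.10 + -2.86*i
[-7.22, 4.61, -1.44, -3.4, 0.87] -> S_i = Random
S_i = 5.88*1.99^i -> [5.88, 11.7, 23.29, 46.34, 92.21]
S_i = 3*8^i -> [3, 24, 192, 1536, 12288]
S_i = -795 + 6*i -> [-795, -789, -783, -777, -771]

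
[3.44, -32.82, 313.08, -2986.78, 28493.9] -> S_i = 3.44*(-9.54)^i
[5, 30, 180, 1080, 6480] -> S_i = 5*6^i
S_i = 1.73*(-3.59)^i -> [1.73, -6.21, 22.3, -80.04, 287.36]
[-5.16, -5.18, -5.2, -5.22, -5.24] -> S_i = -5.16 + -0.02*i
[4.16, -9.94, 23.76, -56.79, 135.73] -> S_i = 4.16*(-2.39)^i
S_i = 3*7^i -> [3, 21, 147, 1029, 7203]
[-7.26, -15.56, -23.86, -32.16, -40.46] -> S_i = -7.26 + -8.30*i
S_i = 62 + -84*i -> [62, -22, -106, -190, -274]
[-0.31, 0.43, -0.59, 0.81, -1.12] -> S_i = -0.31*(-1.38)^i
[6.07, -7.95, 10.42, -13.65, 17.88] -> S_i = 6.07*(-1.31)^i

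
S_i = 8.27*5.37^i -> [8.27, 44.41, 238.48, 1280.64, 6877.06]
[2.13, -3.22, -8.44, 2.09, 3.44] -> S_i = Random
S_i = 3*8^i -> [3, 24, 192, 1536, 12288]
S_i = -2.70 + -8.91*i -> [-2.7, -11.61, -20.52, -29.43, -38.34]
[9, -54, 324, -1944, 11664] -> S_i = 9*-6^i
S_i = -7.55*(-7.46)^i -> [-7.55, 56.32, -420.17, 3134.47, -23383.11]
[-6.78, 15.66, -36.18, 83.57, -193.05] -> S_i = -6.78*(-2.31)^i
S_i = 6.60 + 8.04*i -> [6.6, 14.64, 22.68, 30.72, 38.76]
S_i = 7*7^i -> [7, 49, 343, 2401, 16807]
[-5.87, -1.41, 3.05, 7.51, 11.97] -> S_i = -5.87 + 4.46*i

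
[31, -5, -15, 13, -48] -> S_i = Random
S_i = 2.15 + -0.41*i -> [2.15, 1.74, 1.33, 0.92, 0.51]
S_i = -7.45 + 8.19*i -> [-7.45, 0.74, 8.93, 17.12, 25.31]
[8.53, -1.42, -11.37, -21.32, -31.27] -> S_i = 8.53 + -9.95*i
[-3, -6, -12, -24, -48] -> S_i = -3*2^i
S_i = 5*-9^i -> [5, -45, 405, -3645, 32805]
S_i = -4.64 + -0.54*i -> [-4.64, -5.18, -5.72, -6.26, -6.8]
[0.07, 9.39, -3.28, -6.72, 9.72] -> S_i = Random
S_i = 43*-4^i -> [43, -172, 688, -2752, 11008]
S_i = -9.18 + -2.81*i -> [-9.18, -11.99, -14.8, -17.61, -20.42]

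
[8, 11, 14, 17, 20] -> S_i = 8 + 3*i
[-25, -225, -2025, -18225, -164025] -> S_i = -25*9^i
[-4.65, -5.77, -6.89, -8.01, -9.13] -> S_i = -4.65 + -1.12*i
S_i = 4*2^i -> [4, 8, 16, 32, 64]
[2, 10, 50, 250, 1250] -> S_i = 2*5^i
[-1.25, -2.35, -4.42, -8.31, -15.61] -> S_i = -1.25*1.88^i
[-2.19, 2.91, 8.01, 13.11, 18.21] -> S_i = -2.19 + 5.10*i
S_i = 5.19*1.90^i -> [5.19, 9.86, 18.74, 35.6, 67.64]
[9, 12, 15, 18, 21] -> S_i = 9 + 3*i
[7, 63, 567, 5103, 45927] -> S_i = 7*9^i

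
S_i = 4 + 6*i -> [4, 10, 16, 22, 28]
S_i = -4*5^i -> [-4, -20, -100, -500, -2500]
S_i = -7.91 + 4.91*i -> [-7.91, -3.0, 1.91, 6.82, 11.73]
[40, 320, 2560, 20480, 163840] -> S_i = 40*8^i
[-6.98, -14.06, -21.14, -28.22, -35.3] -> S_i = -6.98 + -7.08*i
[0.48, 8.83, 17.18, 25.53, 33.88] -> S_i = 0.48 + 8.35*i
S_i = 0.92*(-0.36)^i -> [0.92, -0.33, 0.12, -0.04, 0.02]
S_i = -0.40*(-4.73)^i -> [-0.4, 1.89, -8.95, 42.33, -200.22]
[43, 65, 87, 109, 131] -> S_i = 43 + 22*i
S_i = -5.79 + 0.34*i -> [-5.79, -5.45, -5.11, -4.77, -4.43]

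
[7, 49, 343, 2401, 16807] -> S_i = 7*7^i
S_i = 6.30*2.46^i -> [6.3, 15.5, 38.13, 93.79, 230.72]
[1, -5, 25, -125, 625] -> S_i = 1*-5^i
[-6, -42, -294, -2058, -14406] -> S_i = -6*7^i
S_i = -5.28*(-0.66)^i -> [-5.28, 3.48, -2.3, 1.52, -1.0]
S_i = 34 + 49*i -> [34, 83, 132, 181, 230]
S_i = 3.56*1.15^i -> [3.56, 4.09, 4.71, 5.41, 6.23]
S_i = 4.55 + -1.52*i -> [4.55, 3.03, 1.51, -0.01, -1.53]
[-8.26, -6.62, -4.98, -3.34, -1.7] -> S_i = -8.26 + 1.64*i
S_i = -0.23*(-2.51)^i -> [-0.23, 0.58, -1.45, 3.64, -9.13]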